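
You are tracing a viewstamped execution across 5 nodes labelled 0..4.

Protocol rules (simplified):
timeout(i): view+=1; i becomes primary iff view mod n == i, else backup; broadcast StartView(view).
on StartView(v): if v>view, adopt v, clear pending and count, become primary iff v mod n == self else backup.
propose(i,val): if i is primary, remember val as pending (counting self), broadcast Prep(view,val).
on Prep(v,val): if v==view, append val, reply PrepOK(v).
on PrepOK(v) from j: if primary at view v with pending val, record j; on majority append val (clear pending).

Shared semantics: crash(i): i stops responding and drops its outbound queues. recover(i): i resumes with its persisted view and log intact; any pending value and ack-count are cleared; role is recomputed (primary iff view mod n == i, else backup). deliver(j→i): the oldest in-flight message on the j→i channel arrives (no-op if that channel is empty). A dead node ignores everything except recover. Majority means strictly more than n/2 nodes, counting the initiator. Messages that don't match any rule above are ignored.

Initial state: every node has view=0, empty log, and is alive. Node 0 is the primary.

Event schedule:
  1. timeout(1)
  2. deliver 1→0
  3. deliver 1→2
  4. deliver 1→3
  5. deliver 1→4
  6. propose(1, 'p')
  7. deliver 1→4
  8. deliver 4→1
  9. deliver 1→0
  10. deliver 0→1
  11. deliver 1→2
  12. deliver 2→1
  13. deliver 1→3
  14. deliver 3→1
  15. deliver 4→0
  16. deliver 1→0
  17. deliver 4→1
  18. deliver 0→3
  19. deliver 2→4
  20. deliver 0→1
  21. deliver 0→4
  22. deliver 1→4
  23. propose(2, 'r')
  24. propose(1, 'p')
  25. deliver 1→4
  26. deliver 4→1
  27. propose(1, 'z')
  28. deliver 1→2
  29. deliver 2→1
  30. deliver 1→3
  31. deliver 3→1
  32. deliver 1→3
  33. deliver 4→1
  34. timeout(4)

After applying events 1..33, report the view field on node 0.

after 1 — timeout(1): n1:prim/v1/[-]
after 2 — deliver 1→0: n0:back/v1/[-]
after 3 — deliver 1→2: n2:back/v1/[-]
after 4 — deliver 1→3: n3:back/v1/[-]
after 5 — deliver 1→4: n4:back/v1/[-]
after 6 — propose(1,'p'): ·
after 7 — deliver 1→4: n4:back/v1/[p]
after 8 — deliver 4→1: ·
after 9 — deliver 1→0: n0:back/v1/[p]
after 10 — deliver 0→1: n1:prim/v1/[p]
after 11 — deliver 1→2: n2:back/v1/[p]
after 12 — deliver 2→1: ·
after 13 — deliver 1→3: n3:back/v1/[p]
after 14 — deliver 3→1: ·
after 15 — deliver 4→0: ·
after 16 — deliver 1→0: ·
after 17 — deliver 4→1: ·
after 18 — deliver 0→3: ·
after 19 — deliver 2→4: ·
after 20 — deliver 0→1: ·
after 21 — deliver 0→4: ·
after 22 — deliver 1→4: ·
after 23 — propose(2,'r'): ·
after 24 — propose(1,'p'): ·
after 25 — deliver 1→4: n4:back/v1/[p,p]
after 26 — deliver 4→1: ·
after 27 — propose(1,'z'): ·
after 28 — deliver 1→2: n2:back/v1/[p,p]
after 29 — deliver 2→1: ·
after 30 — deliver 1→3: n3:back/v1/[p,p]
after 31 — deliver 3→1: n1:prim/v1/[p,z]
after 32 — deliver 1→3: n3:back/v1/[p,p,z]
after 33 — deliver 4→1: ·

1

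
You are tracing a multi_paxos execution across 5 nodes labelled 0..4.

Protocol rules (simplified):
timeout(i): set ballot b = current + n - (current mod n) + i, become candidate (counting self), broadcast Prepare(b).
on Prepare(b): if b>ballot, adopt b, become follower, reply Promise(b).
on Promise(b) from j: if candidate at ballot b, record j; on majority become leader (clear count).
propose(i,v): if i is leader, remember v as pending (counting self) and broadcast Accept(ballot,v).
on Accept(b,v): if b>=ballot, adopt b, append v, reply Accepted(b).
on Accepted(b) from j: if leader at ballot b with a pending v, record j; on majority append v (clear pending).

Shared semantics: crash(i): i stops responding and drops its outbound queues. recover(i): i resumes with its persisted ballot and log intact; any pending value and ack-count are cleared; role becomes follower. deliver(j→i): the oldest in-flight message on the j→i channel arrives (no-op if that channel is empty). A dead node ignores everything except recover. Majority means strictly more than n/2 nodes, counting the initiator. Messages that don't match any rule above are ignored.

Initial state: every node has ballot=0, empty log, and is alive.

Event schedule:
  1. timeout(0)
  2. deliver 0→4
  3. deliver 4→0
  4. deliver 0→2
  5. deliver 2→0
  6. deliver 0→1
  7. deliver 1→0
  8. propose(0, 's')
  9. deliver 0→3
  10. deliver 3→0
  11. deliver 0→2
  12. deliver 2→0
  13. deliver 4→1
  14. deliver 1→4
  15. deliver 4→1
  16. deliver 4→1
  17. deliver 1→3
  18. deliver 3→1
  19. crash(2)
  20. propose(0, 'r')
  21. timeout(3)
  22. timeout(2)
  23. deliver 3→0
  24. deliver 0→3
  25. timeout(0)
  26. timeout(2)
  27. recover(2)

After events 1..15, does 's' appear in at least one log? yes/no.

yes

step 1 timeout(0): 0={cand,b=5,log=-}
step 2 deliver 0→4: 4={foll,b=5,log=-}
step 3 deliver 4→0: —
step 4 deliver 0→2: 2={foll,b=5,log=-}
step 5 deliver 2→0: 0={lead,b=5,log=-}
step 6 deliver 0→1: 1={foll,b=5,log=-}
step 7 deliver 1→0: —
step 8 propose(0,'s'): —
step 9 deliver 0→3: 3={foll,b=5,log=-}
step 10 deliver 3→0: —
step 11 deliver 0→2: 2={foll,b=5,log=s}
step 12 deliver 2→0: —
step 13 deliver 4→1: —
step 14 deliver 1→4: —
step 15 deliver 4→1: —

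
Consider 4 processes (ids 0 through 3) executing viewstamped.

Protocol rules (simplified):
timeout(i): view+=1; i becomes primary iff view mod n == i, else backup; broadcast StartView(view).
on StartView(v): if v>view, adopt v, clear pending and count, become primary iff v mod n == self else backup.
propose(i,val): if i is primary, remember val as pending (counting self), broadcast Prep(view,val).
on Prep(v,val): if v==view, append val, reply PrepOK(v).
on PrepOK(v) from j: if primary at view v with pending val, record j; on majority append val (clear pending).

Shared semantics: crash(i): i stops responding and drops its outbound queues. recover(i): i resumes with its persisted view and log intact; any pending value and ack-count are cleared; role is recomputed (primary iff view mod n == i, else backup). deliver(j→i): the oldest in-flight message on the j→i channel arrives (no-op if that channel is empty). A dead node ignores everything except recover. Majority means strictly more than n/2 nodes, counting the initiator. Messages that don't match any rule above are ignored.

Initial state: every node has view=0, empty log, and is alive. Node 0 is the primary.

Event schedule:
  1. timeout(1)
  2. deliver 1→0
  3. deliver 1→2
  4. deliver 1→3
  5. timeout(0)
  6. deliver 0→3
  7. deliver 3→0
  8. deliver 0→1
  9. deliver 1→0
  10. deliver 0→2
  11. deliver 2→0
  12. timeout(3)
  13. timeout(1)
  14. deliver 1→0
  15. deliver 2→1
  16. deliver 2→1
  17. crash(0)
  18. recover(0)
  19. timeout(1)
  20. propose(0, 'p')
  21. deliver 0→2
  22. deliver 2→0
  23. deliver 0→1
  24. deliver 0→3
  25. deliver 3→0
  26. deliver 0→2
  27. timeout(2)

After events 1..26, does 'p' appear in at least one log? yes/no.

1. timeout(1):  <1:prim v1 ->
2. deliver 1→0:  <0:back v1 ->
3. deliver 1→2:  <2:back v1 ->
4. deliver 1→3:  <3:back v1 ->
5. timeout(0):  <0:back v2 ->
6. deliver 0→3:  <3:back v2 ->
7. deliver 3→0:  nop
8. deliver 0→1:  <1:back v2 ->
9. deliver 1→0:  nop
10. deliver 0→2:  <2:prim v2 ->
11. deliver 2→0:  nop
12. timeout(3):  <3:prim v3 ->
13. timeout(1):  <1:back v3 ->
14. deliver 1→0:  <0:back v3 ->
15. deliver 2→1:  nop
16. deliver 2→1:  nop
17. crash(0):  <0:✗back v3 ->
18. recover(0):  <0:back v3 ->
19. timeout(1):  <1:back v4 ->
20. propose(0,'p'):  nop
21. deliver 0→2:  nop
22. deliver 2→0:  nop
23. deliver 0→1:  nop
24. deliver 0→3:  nop
25. deliver 3→0:  nop
26. deliver 0→2:  nop

no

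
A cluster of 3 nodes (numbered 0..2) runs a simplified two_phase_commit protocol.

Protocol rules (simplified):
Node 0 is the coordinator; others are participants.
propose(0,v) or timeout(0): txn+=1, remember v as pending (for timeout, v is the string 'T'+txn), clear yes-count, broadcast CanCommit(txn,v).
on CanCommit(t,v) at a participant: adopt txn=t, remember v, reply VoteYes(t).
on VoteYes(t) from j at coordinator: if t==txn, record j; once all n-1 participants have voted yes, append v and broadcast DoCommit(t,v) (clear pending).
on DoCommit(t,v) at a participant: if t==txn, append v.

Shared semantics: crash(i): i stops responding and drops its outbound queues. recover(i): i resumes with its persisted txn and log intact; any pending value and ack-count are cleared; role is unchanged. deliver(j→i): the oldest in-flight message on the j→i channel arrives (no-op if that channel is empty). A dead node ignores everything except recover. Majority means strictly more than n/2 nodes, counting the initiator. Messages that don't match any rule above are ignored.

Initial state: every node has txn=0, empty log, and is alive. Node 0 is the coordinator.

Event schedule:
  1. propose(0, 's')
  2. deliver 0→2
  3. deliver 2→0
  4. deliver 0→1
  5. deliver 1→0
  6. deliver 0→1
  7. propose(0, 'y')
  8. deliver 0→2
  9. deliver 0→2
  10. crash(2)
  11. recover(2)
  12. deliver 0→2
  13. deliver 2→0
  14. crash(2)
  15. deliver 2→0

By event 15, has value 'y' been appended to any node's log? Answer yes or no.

e1 propose(0,'s'): 0[coor,t=1,-]
e2 deliver 0→2: 2[part,t=1,-]
e3 deliver 2→0: ·
e4 deliver 0→1: 1[part,t=1,-]
e5 deliver 1→0: 0[coor,t=1,s]
e6 deliver 0→1: 1[part,t=1,s]
e7 propose(0,'y'): 0[coor,t=2,s]
e8 deliver 0→2: 2[part,t=1,s]
e9 deliver 0→2: 2[part,t=2,s]
e10 crash(2): 2[✗part,t=2,s]
e11 recover(2): 2[part,t=2,s]
e12 deliver 0→2: ·
e13 deliver 2→0: ·
e14 crash(2): 2[✗part,t=2,s]
e15 deliver 2→0: ·

no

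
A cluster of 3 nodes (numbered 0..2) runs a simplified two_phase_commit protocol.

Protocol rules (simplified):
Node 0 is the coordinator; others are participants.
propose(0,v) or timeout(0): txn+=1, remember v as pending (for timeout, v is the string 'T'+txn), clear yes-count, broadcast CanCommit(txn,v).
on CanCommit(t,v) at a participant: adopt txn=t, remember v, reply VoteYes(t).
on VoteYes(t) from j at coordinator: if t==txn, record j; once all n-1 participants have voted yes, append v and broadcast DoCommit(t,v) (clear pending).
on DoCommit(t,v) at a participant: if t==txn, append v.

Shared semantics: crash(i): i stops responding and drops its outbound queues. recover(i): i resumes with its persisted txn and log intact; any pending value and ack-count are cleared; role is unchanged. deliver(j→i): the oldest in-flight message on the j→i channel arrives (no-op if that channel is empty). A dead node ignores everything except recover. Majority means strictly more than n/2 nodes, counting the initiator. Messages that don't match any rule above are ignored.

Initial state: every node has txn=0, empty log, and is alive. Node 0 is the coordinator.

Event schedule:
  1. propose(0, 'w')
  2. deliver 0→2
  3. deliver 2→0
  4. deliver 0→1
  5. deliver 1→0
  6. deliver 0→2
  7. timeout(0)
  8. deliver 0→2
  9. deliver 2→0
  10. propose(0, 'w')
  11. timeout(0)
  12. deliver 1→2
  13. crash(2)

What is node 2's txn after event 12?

2

[1] propose(0,'w') → N0(coor t1 [-])
[2] deliver 0→2 → N2(part t1 [-])
[3] deliver 2→0 → ∅
[4] deliver 0→1 → N1(part t1 [-])
[5] deliver 1→0 → N0(coor t1 [w])
[6] deliver 0→2 → N2(part t1 [w])
[7] timeout(0) → N0(coor t2 [w])
[8] deliver 0→2 → N2(part t2 [w])
[9] deliver 2→0 → ∅
[10] propose(0,'w') → N0(coor t3 [w])
[11] timeout(0) → N0(coor t4 [w])
[12] deliver 1→2 → ∅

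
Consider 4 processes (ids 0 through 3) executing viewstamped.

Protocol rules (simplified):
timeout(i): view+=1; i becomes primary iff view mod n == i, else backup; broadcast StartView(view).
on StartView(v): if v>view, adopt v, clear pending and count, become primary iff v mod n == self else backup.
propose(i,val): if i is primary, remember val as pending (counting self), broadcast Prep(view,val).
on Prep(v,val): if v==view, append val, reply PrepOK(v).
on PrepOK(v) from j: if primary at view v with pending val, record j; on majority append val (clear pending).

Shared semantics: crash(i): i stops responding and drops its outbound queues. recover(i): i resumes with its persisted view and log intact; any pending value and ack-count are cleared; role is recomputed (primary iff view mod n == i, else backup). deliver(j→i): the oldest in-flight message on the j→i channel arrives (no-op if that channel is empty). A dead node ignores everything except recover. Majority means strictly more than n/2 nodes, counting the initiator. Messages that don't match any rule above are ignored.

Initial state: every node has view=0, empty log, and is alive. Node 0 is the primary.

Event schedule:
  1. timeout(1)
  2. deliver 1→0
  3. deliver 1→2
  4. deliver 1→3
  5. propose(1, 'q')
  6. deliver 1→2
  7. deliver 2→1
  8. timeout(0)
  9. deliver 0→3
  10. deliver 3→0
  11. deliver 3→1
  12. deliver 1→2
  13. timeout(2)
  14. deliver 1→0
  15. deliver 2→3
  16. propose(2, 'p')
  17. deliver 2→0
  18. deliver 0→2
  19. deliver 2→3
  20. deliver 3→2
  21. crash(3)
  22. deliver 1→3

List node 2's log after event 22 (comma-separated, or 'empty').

[1] timeout(1) → N1(prim v1 [-])
[2] deliver 1→0 → N0(back v1 [-])
[3] deliver 1→2 → N2(back v1 [-])
[4] deliver 1→3 → N3(back v1 [-])
[5] propose(1,'q') → ∅
[6] deliver 1→2 → N2(back v1 [q])
[7] deliver 2→1 → ∅
[8] timeout(0) → N0(back v2 [-])
[9] deliver 0→3 → N3(back v2 [-])
[10] deliver 3→0 → ∅
[11] deliver 3→1 → ∅
[12] deliver 1→2 → ∅
[13] timeout(2) → N2(prim v2 [q])
[14] deliver 1→0 → ∅
[15] deliver 2→3 → ∅
[16] propose(2,'p') → ∅
[17] deliver 2→0 → ∅
[18] deliver 0→2 → ∅
[19] deliver 2→3 → N3(back v2 [p])
[20] deliver 3→2 → ∅
[21] crash(3) → N3(✗back v2 [p])
[22] deliver 1→3 → ∅

q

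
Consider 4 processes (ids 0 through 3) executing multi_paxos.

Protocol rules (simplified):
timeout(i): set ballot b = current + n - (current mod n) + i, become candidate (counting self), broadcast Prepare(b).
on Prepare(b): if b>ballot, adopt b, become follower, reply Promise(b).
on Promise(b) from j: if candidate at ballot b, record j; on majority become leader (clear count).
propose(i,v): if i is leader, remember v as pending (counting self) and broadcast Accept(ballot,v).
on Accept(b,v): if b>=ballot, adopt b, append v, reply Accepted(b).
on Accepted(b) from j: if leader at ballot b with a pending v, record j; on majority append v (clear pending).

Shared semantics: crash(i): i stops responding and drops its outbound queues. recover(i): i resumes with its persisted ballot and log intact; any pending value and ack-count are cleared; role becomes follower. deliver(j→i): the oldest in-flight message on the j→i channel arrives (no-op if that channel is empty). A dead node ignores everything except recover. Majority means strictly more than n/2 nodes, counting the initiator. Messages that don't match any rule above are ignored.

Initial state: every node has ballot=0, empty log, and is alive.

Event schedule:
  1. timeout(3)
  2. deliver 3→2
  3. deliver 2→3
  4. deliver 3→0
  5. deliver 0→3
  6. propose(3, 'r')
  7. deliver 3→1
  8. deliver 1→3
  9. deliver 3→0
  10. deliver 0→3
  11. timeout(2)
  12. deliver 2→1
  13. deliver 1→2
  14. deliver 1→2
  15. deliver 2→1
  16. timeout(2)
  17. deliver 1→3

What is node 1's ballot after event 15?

10

[1] timeout(3) → N3(cand b7 [-])
[2] deliver 3→2 → N2(foll b7 [-])
[3] deliver 2→3 → ∅
[4] deliver 3→0 → N0(foll b7 [-])
[5] deliver 0→3 → N3(lead b7 [-])
[6] propose(3,'r') → ∅
[7] deliver 3→1 → N1(foll b7 [-])
[8] deliver 1→3 → ∅
[9] deliver 3→0 → N0(foll b7 [r])
[10] deliver 0→3 → ∅
[11] timeout(2) → N2(cand b10 [-])
[12] deliver 2→1 → N1(foll b10 [-])
[13] deliver 1→2 → ∅
[14] deliver 1→2 → ∅
[15] deliver 2→1 → ∅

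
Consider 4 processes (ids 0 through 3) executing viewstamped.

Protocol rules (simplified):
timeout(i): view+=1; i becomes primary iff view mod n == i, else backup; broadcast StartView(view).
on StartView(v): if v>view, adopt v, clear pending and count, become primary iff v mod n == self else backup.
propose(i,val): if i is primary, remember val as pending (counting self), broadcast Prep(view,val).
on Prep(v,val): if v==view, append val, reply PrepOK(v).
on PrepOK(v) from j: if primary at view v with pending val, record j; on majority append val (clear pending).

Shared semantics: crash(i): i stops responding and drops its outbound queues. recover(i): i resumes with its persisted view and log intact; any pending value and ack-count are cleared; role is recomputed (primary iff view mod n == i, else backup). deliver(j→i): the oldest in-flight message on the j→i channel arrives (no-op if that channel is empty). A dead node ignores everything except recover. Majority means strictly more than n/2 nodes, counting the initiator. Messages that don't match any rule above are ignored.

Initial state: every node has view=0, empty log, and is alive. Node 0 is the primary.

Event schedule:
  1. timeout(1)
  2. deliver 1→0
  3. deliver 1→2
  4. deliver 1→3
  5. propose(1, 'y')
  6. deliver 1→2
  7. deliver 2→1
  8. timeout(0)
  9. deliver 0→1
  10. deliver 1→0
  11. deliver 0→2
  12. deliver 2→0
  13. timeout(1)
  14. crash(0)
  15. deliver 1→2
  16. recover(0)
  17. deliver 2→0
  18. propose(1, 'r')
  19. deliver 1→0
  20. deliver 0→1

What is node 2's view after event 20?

3

step 1 timeout(1): 1={prim,v=1,log=-}
step 2 deliver 1→0: 0={back,v=1,log=-}
step 3 deliver 1→2: 2={back,v=1,log=-}
step 4 deliver 1→3: 3={back,v=1,log=-}
step 5 propose(1,'y'): —
step 6 deliver 1→2: 2={back,v=1,log=y}
step 7 deliver 2→1: —
step 8 timeout(0): 0={back,v=2,log=-}
step 9 deliver 0→1: 1={back,v=2,log=-}
step 10 deliver 1→0: —
step 11 deliver 0→2: 2={prim,v=2,log=y}
step 12 deliver 2→0: —
step 13 timeout(1): 1={back,v=3,log=-}
step 14 crash(0): 0={✗back,v=2,log=-}
step 15 deliver 1→2: 2={back,v=3,log=y}
step 16 recover(0): 0={back,v=2,log=-}
step 17 deliver 2→0: —
step 18 propose(1,'r'): —
step 19 deliver 1→0: 0={back,v=3,log=-}
step 20 deliver 0→1: —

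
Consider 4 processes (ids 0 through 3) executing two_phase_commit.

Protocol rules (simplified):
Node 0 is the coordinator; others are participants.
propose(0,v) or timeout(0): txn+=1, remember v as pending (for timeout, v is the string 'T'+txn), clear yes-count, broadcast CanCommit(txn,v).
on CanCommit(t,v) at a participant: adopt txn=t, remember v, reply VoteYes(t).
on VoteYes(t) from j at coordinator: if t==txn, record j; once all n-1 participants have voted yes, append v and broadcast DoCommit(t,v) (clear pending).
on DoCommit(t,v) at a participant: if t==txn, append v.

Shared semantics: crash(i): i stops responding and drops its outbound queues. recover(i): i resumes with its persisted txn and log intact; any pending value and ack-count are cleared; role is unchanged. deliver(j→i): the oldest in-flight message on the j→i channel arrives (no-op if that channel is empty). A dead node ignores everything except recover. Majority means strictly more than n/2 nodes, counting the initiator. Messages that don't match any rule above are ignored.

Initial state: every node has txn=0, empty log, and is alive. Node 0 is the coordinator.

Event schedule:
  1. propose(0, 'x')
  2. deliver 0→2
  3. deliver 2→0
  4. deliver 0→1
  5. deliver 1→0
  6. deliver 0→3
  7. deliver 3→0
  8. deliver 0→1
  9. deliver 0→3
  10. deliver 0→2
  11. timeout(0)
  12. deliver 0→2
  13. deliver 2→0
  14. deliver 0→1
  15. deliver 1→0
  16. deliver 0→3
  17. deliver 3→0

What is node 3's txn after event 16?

step 1 propose(0,'x'): 0={coor,t=1,log=-}
step 2 deliver 0→2: 2={part,t=1,log=-}
step 3 deliver 2→0: —
step 4 deliver 0→1: 1={part,t=1,log=-}
step 5 deliver 1→0: —
step 6 deliver 0→3: 3={part,t=1,log=-}
step 7 deliver 3→0: 0={coor,t=1,log=x}
step 8 deliver 0→1: 1={part,t=1,log=x}
step 9 deliver 0→3: 3={part,t=1,log=x}
step 10 deliver 0→2: 2={part,t=1,log=x}
step 11 timeout(0): 0={coor,t=2,log=x}
step 12 deliver 0→2: 2={part,t=2,log=x}
step 13 deliver 2→0: —
step 14 deliver 0→1: 1={part,t=2,log=x}
step 15 deliver 1→0: —
step 16 deliver 0→3: 3={part,t=2,log=x}

2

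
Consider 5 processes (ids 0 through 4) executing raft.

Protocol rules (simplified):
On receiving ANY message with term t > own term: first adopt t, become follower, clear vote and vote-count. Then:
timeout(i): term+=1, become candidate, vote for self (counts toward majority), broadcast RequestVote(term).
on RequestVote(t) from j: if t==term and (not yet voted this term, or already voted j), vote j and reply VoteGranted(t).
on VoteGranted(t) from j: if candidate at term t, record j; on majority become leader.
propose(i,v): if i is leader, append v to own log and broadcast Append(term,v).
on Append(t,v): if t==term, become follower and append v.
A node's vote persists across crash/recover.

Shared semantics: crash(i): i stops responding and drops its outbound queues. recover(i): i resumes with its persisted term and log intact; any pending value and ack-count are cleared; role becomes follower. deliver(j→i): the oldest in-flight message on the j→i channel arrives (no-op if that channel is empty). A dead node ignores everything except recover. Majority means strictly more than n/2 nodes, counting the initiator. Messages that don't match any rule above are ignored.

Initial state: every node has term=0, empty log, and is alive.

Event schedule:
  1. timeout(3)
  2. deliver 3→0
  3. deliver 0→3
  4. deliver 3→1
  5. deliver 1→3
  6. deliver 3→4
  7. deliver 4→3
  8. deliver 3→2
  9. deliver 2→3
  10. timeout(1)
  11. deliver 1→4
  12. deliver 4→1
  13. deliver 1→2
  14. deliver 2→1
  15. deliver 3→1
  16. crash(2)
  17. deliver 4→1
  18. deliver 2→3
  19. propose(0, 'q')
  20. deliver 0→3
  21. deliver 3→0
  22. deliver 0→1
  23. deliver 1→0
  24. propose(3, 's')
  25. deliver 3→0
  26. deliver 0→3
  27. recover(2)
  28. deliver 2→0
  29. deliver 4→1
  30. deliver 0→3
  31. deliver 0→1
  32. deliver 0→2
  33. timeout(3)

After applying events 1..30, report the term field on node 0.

2

step 1 timeout(3): 3={cand,t=1,log=-}
step 2 deliver 3→0: 0={foll,t=1,log=-}
step 3 deliver 0→3: —
step 4 deliver 3→1: 1={foll,t=1,log=-}
step 5 deliver 1→3: 3={lead,t=1,log=-}
step 6 deliver 3→4: 4={foll,t=1,log=-}
step 7 deliver 4→3: —
step 8 deliver 3→2: 2={foll,t=1,log=-}
step 9 deliver 2→3: —
step 10 timeout(1): 1={cand,t=2,log=-}
step 11 deliver 1→4: 4={foll,t=2,log=-}
step 12 deliver 4→1: —
step 13 deliver 1→2: 2={foll,t=2,log=-}
step 14 deliver 2→1: 1={lead,t=2,log=-}
step 15 deliver 3→1: —
step 16 crash(2): 2={✗foll,t=2,log=-}
step 17 deliver 4→1: —
step 18 deliver 2→3: —
step 19 propose(0,'q'): —
step 20 deliver 0→3: —
step 21 deliver 3→0: —
step 22 deliver 0→1: —
step 23 deliver 1→0: 0={foll,t=2,log=-}
step 24 propose(3,'s'): 3={lead,t=1,log=s}
step 25 deliver 3→0: —
step 26 deliver 0→3: —
step 27 recover(2): 2={foll,t=2,log=-}
step 28 deliver 2→0: —
step 29 deliver 4→1: —
step 30 deliver 0→3: —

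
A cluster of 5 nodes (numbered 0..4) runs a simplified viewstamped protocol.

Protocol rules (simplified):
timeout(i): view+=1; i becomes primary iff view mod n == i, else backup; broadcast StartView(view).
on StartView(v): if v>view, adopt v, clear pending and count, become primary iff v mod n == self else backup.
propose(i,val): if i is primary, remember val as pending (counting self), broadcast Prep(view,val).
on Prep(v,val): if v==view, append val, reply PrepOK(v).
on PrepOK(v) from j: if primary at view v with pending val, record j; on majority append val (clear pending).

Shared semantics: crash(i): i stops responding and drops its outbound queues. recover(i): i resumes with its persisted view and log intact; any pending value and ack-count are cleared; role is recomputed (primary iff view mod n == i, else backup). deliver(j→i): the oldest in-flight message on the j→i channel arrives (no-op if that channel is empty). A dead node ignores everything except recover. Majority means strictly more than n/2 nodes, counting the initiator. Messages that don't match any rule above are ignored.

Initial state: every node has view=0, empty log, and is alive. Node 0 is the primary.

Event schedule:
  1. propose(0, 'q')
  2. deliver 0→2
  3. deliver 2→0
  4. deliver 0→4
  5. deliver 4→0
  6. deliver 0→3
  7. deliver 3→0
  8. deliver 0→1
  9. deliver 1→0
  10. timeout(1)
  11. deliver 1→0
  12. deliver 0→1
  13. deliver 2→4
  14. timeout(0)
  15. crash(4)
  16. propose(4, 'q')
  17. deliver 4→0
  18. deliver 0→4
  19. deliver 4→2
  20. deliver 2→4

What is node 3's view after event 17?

0

step 1 propose(0,'q'): —
step 2 deliver 0→2: 2={back,v=0,log=q}
step 3 deliver 2→0: —
step 4 deliver 0→4: 4={back,v=0,log=q}
step 5 deliver 4→0: 0={prim,v=0,log=q}
step 6 deliver 0→3: 3={back,v=0,log=q}
step 7 deliver 3→0: —
step 8 deliver 0→1: 1={back,v=0,log=q}
step 9 deliver 1→0: —
step 10 timeout(1): 1={prim,v=1,log=q}
step 11 deliver 1→0: 0={back,v=1,log=q}
step 12 deliver 0→1: —
step 13 deliver 2→4: —
step 14 timeout(0): 0={back,v=2,log=q}
step 15 crash(4): 4={✗back,v=0,log=q}
step 16 propose(4,'q'): —
step 17 deliver 4→0: —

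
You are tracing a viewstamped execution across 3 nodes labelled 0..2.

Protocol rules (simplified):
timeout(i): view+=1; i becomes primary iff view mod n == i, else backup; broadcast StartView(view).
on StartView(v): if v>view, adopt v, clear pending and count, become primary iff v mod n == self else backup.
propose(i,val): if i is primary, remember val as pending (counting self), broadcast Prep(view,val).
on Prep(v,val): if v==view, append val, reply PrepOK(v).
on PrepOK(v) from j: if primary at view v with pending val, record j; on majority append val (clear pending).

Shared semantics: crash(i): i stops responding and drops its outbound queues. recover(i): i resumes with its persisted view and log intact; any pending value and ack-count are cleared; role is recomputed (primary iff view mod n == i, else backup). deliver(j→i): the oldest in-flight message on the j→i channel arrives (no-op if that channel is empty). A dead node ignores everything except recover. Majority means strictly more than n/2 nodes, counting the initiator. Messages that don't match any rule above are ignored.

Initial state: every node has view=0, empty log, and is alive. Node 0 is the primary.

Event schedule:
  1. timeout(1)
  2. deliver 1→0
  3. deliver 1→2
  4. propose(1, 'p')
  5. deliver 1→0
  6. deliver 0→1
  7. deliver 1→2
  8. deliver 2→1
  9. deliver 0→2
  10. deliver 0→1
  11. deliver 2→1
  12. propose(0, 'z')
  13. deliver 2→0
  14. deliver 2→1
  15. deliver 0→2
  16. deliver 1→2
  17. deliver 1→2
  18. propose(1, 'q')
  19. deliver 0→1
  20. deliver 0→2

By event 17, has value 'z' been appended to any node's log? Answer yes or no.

e1 timeout(1): 1[prim,v=1,-]
e2 deliver 1→0: 0[back,v=1,-]
e3 deliver 1→2: 2[back,v=1,-]
e4 propose(1,'p'): ·
e5 deliver 1→0: 0[back,v=1,p]
e6 deliver 0→1: 1[prim,v=1,p]
e7 deliver 1→2: 2[back,v=1,p]
e8 deliver 2→1: ·
e9 deliver 0→2: ·
e10 deliver 0→1: ·
e11 deliver 2→1: ·
e12 propose(0,'z'): ·
e13 deliver 2→0: ·
e14 deliver 2→1: ·
e15 deliver 0→2: ·
e16 deliver 1→2: ·
e17 deliver 1→2: ·

no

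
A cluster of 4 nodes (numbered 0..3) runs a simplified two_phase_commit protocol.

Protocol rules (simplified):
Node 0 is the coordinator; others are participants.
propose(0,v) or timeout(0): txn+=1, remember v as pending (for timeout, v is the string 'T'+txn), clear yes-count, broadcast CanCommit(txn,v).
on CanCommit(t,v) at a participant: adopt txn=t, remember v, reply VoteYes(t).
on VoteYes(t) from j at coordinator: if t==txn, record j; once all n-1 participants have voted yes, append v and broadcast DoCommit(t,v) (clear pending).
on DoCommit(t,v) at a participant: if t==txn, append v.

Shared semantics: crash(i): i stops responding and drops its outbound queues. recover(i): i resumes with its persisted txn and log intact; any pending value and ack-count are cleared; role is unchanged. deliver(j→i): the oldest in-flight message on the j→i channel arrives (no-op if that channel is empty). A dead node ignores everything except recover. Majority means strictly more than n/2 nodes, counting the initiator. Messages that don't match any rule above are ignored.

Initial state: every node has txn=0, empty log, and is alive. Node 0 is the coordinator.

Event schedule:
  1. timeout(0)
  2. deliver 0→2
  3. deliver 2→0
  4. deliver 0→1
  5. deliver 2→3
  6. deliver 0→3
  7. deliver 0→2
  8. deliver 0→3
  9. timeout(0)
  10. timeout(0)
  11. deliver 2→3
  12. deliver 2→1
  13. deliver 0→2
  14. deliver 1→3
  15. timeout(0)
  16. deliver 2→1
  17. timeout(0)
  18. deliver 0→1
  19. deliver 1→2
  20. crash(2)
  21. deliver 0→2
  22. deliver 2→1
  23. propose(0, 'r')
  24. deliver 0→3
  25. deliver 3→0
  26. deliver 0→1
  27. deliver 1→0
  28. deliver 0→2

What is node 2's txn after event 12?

1

e1 timeout(0): 0[coor,t=1,-]
e2 deliver 0→2: 2[part,t=1,-]
e3 deliver 2→0: ·
e4 deliver 0→1: 1[part,t=1,-]
e5 deliver 2→3: ·
e6 deliver 0→3: 3[part,t=1,-]
e7 deliver 0→2: ·
e8 deliver 0→3: ·
e9 timeout(0): 0[coor,t=2,-]
e10 timeout(0): 0[coor,t=3,-]
e11 deliver 2→3: ·
e12 deliver 2→1: ·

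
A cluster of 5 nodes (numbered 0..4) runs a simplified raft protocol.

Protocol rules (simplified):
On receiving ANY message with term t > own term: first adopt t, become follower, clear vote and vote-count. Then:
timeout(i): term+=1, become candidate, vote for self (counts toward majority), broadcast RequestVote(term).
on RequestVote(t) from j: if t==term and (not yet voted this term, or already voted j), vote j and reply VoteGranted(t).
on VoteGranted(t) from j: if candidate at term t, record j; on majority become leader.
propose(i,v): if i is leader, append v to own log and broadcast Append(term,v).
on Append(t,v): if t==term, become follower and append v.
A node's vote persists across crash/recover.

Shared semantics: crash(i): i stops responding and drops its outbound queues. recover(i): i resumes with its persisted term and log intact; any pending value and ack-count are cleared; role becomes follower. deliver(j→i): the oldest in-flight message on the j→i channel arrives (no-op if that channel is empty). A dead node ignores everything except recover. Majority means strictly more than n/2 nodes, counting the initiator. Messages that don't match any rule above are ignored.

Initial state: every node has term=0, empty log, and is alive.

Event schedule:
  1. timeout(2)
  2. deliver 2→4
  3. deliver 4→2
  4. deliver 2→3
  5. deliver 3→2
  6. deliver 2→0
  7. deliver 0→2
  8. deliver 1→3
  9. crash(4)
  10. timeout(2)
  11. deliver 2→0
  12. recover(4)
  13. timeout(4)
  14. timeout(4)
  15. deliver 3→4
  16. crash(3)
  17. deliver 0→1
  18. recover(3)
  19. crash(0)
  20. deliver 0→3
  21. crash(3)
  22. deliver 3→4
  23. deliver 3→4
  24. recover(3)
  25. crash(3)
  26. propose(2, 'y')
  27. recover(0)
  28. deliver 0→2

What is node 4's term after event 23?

3

1. timeout(2):  <2:cand t1 ->
2. deliver 2→4:  <4:foll t1 ->
3. deliver 4→2:  nop
4. deliver 2→3:  <3:foll t1 ->
5. deliver 3→2:  <2:lead t1 ->
6. deliver 2→0:  <0:foll t1 ->
7. deliver 0→2:  nop
8. deliver 1→3:  nop
9. crash(4):  <4:✗foll t1 ->
10. timeout(2):  <2:cand t2 ->
11. deliver 2→0:  <0:foll t2 ->
12. recover(4):  <4:foll t1 ->
13. timeout(4):  <4:cand t2 ->
14. timeout(4):  <4:cand t3 ->
15. deliver 3→4:  nop
16. crash(3):  <3:✗foll t1 ->
17. deliver 0→1:  nop
18. recover(3):  <3:foll t1 ->
19. crash(0):  <0:✗foll t2 ->
20. deliver 0→3:  nop
21. crash(3):  <3:✗foll t1 ->
22. deliver 3→4:  nop
23. deliver 3→4:  nop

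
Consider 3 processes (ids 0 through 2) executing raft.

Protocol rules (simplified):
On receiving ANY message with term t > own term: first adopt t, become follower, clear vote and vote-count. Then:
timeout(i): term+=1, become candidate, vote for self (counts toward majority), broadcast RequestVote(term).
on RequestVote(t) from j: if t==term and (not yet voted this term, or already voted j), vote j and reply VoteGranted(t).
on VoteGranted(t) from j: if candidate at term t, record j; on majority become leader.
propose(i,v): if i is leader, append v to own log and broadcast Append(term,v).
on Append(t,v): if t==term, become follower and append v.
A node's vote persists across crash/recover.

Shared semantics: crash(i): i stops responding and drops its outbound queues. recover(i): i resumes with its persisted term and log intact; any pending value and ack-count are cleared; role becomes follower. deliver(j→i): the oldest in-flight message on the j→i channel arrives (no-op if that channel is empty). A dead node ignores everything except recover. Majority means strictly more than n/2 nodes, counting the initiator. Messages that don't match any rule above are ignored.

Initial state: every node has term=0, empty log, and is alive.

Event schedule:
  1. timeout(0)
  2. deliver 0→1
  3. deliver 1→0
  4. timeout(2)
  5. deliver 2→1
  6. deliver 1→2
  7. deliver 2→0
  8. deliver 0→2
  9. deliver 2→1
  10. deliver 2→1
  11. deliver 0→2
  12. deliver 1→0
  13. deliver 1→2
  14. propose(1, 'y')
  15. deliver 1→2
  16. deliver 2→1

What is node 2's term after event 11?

step 1 timeout(0): 0={cand,t=1,log=-}
step 2 deliver 0→1: 1={foll,t=1,log=-}
step 3 deliver 1→0: 0={lead,t=1,log=-}
step 4 timeout(2): 2={cand,t=1,log=-}
step 5 deliver 2→1: —
step 6 deliver 1→2: —
step 7 deliver 2→0: —
step 8 deliver 0→2: —
step 9 deliver 2→1: —
step 10 deliver 2→1: —
step 11 deliver 0→2: —

1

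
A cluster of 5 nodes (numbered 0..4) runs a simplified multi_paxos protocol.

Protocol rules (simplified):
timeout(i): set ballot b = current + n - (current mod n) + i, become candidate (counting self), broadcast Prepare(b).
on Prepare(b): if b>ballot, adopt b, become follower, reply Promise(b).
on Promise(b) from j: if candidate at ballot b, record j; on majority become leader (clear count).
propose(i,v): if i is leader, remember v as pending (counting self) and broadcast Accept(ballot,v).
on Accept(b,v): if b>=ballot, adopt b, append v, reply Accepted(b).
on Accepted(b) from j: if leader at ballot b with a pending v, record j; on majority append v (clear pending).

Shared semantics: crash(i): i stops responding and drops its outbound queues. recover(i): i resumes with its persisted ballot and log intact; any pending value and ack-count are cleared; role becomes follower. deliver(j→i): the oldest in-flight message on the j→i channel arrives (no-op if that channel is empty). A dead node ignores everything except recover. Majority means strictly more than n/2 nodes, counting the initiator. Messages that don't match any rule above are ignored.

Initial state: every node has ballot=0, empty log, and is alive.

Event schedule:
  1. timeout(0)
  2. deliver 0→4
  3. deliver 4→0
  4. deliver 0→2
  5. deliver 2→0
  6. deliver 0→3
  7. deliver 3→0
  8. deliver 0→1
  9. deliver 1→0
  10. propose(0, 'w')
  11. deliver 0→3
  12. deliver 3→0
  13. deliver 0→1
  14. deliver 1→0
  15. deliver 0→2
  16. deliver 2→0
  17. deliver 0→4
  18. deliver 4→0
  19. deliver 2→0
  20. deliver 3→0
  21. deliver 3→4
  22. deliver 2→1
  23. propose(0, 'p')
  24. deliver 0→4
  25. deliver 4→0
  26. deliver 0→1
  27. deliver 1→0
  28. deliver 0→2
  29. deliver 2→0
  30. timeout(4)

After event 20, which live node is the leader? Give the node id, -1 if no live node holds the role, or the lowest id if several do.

0

1. timeout(0):  <0:cand b5 ->
2. deliver 0→4:  <4:foll b5 ->
3. deliver 4→0:  nop
4. deliver 0→2:  <2:foll b5 ->
5. deliver 2→0:  <0:lead b5 ->
6. deliver 0→3:  <3:foll b5 ->
7. deliver 3→0:  nop
8. deliver 0→1:  <1:foll b5 ->
9. deliver 1→0:  nop
10. propose(0,'w'):  nop
11. deliver 0→3:  <3:foll b5 w>
12. deliver 3→0:  nop
13. deliver 0→1:  <1:foll b5 w>
14. deliver 1→0:  <0:lead b5 w>
15. deliver 0→2:  <2:foll b5 w>
16. deliver 2→0:  nop
17. deliver 0→4:  <4:foll b5 w>
18. deliver 4→0:  nop
19. deliver 2→0:  nop
20. deliver 3→0:  nop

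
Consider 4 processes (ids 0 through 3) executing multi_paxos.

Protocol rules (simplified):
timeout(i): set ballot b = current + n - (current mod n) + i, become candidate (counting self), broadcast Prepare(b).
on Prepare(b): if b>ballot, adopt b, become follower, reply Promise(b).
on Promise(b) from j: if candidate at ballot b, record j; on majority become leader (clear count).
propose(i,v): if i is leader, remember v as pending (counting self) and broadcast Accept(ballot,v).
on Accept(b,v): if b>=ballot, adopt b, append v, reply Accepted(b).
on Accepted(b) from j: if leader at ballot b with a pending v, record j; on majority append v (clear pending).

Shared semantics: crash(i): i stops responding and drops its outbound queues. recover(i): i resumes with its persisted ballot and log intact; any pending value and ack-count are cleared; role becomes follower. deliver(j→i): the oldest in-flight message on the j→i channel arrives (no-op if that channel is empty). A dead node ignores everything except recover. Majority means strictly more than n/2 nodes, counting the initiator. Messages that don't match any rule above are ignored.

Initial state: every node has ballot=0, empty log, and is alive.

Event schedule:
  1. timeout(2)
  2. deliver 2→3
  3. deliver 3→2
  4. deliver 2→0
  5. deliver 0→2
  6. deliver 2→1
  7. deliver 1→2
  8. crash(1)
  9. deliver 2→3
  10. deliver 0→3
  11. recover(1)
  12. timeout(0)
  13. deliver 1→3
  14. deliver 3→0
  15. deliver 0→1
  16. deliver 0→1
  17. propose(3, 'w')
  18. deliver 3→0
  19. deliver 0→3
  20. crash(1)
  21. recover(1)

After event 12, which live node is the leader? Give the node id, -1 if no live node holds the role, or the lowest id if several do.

step 1 timeout(2): 2={cand,b=6,log=-}
step 2 deliver 2→3: 3={foll,b=6,log=-}
step 3 deliver 3→2: —
step 4 deliver 2→0: 0={foll,b=6,log=-}
step 5 deliver 0→2: 2={lead,b=6,log=-}
step 6 deliver 2→1: 1={foll,b=6,log=-}
step 7 deliver 1→2: —
step 8 crash(1): 1={✗foll,b=6,log=-}
step 9 deliver 2→3: —
step 10 deliver 0→3: —
step 11 recover(1): 1={foll,b=6,log=-}
step 12 timeout(0): 0={cand,b=8,log=-}

2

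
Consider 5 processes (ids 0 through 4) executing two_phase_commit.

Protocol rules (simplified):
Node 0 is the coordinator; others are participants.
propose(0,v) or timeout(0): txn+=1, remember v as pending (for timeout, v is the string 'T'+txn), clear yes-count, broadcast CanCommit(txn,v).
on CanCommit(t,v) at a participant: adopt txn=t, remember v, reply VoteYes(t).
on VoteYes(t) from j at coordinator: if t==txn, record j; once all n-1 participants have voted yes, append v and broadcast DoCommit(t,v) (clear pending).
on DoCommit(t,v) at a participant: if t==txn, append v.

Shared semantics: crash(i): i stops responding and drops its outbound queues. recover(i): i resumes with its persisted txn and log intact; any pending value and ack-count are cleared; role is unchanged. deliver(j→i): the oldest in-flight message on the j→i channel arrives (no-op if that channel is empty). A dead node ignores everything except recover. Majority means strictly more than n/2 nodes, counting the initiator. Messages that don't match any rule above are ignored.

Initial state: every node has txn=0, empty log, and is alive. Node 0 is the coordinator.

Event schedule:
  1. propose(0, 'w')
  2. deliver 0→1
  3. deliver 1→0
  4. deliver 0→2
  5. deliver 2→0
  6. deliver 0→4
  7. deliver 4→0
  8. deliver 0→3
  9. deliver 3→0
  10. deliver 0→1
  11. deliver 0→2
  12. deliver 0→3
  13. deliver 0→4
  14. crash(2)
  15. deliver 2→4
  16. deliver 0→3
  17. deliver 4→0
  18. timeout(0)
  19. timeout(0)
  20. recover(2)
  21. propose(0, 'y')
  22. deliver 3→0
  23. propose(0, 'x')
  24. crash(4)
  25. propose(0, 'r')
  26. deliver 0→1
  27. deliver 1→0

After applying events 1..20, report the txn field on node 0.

3

after 1 — propose(0,'w'): n0:coor/t1/[-]
after 2 — deliver 0→1: n1:part/t1/[-]
after 3 — deliver 1→0: ·
after 4 — deliver 0→2: n2:part/t1/[-]
after 5 — deliver 2→0: ·
after 6 — deliver 0→4: n4:part/t1/[-]
after 7 — deliver 4→0: ·
after 8 — deliver 0→3: n3:part/t1/[-]
after 9 — deliver 3→0: n0:coor/t1/[w]
after 10 — deliver 0→1: n1:part/t1/[w]
after 11 — deliver 0→2: n2:part/t1/[w]
after 12 — deliver 0→3: n3:part/t1/[w]
after 13 — deliver 0→4: n4:part/t1/[w]
after 14 — crash(2): n2:✗part/t1/[w]
after 15 — deliver 2→4: ·
after 16 — deliver 0→3: ·
after 17 — deliver 4→0: ·
after 18 — timeout(0): n0:coor/t2/[w]
after 19 — timeout(0): n0:coor/t3/[w]
after 20 — recover(2): n2:part/t1/[w]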